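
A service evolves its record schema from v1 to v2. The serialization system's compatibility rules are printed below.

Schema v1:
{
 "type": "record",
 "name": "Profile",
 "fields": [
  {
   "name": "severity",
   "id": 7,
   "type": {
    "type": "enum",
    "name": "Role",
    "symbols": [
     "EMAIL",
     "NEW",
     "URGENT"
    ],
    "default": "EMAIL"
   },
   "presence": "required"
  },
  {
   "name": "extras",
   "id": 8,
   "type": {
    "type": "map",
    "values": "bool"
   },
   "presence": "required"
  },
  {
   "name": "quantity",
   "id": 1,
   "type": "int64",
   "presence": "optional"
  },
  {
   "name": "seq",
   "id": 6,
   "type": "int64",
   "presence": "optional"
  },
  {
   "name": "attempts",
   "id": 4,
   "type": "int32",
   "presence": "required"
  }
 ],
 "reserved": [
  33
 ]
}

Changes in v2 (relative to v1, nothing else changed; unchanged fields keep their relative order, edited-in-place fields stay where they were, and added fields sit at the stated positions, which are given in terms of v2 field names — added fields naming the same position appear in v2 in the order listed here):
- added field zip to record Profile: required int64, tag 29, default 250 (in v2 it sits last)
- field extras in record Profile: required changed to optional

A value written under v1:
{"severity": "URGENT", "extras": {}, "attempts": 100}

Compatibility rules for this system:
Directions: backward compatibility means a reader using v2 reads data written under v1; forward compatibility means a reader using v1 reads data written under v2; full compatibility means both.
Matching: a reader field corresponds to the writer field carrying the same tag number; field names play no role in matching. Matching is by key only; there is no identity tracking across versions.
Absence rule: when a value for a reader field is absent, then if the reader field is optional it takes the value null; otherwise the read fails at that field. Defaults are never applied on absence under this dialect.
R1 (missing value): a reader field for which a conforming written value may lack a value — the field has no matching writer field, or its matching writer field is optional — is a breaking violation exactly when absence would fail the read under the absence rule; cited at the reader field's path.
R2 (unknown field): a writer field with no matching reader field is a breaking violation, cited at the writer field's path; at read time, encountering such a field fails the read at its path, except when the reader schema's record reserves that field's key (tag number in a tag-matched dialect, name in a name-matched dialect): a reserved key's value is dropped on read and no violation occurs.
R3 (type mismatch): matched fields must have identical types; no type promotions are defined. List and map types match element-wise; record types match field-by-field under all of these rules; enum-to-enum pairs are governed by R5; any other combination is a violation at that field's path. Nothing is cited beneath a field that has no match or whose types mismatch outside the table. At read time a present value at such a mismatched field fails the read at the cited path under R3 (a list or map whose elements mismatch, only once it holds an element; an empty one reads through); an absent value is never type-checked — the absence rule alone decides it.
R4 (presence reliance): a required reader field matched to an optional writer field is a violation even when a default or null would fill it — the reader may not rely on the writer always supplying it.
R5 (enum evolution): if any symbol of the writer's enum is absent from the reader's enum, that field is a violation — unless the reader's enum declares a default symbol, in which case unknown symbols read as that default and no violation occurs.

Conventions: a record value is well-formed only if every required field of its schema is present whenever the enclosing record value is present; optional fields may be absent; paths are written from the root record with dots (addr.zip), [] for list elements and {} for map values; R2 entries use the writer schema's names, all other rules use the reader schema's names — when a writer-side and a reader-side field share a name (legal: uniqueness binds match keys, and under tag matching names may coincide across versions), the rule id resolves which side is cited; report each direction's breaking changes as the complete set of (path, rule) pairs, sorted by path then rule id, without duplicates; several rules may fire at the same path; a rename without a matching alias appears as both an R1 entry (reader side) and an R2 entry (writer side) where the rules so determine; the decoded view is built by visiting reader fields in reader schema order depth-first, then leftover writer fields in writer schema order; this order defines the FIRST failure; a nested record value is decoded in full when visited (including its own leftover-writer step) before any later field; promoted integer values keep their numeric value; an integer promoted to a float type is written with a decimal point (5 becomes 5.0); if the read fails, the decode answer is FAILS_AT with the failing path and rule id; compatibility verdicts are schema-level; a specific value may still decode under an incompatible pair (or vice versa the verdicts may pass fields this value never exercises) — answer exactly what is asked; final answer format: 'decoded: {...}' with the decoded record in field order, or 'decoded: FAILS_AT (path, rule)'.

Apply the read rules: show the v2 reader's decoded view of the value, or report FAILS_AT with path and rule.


decoded: FAILS_AT (zip, R1)

the writer's type comes first in each Profile pair
migrating the Profile value to v2:
  severity := "URGENT"
  extras := {}
  quantity := null (absent, optional -> null)
  seq := null (absent, optional -> null)
  attempts := 100
  read fails at zip under R1 (no fill)
  => FAILS_AT (zip, R1)
the rest of the Profile diff is inert for this question:
  field extras in record Profile: required changed to optional -> shifts the Profile verdicts, not this decode


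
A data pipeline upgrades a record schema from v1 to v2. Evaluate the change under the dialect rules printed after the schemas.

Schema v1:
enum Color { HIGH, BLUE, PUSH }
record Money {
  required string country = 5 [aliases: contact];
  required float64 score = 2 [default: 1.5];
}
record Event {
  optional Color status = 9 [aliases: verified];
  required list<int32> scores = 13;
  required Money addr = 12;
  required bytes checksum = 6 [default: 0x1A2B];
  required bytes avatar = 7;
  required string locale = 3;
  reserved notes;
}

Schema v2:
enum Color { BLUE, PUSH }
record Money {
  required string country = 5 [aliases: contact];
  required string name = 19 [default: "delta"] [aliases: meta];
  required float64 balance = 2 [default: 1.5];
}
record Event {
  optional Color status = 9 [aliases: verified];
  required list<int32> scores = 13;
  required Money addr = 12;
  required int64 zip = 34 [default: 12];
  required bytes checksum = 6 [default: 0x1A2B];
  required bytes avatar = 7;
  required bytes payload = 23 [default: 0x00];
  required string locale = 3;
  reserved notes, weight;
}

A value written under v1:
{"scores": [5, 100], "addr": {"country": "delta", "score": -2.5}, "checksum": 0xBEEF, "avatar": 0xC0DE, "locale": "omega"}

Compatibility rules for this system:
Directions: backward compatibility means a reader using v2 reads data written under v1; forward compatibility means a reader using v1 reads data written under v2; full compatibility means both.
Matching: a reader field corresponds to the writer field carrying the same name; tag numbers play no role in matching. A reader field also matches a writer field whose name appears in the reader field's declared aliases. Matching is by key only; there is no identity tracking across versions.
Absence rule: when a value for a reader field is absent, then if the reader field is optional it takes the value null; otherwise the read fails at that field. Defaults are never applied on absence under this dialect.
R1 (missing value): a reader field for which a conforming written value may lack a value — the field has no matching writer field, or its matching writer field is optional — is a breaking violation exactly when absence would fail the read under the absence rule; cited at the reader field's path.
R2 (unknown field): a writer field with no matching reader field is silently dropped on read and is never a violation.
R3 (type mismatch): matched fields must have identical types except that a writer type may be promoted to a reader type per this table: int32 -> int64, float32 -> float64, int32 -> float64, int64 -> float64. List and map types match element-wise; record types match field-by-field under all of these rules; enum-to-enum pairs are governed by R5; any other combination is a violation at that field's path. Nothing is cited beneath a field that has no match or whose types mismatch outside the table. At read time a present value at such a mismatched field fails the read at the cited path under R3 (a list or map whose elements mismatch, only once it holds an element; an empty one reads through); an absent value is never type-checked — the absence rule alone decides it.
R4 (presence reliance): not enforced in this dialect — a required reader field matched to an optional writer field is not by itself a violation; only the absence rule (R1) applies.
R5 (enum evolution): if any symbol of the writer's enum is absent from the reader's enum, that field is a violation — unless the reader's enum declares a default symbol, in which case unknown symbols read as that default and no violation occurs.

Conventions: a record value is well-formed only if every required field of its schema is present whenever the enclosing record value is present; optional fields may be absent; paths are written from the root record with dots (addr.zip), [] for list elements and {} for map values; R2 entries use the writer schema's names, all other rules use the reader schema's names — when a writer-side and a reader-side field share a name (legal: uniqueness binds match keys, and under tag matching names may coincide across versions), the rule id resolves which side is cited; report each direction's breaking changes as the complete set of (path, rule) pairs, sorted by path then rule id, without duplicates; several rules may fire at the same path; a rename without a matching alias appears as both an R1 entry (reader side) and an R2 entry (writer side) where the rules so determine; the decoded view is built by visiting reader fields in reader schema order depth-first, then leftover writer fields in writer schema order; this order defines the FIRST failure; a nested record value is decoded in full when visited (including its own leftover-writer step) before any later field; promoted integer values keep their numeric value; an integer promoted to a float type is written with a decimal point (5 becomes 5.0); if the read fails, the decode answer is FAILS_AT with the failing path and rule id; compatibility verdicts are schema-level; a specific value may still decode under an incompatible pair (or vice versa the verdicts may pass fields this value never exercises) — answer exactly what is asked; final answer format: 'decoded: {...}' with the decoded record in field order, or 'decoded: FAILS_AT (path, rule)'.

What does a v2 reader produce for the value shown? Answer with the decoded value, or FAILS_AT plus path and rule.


arrows below run writer -> reader for Event
decode walk for Event under reader schema v2:
  status := null (absent, optional -> null)
  scores := [5, 100]
  addr.country := "delta"
  read fails at addr.name under R1 (no fill)
  => FAILS_AT (addr.name, R1)
checking off the Event differences that do not matter here:
  added field zip to record Event: required int64, tag 34, default 12 (in v2 it sits immediately before checksum) -> affects the rule determinations only; this particular Event value decodes identically
  renamed field score to balance in record Money -> affects the rule determinations only; this particular Event value decodes identically
  enum Color (field status in record Event): symbol HIGH removed -> affects the rule determinations only; this particular Event value decodes identically
  added field payload to record Event: required bytes, tag 23, default 0x00 (in v2 it sits immediately before locale) -> affects the rule determinations only; this particular Event value decodes identically

decoded: FAILS_AT (addr.name, R1)


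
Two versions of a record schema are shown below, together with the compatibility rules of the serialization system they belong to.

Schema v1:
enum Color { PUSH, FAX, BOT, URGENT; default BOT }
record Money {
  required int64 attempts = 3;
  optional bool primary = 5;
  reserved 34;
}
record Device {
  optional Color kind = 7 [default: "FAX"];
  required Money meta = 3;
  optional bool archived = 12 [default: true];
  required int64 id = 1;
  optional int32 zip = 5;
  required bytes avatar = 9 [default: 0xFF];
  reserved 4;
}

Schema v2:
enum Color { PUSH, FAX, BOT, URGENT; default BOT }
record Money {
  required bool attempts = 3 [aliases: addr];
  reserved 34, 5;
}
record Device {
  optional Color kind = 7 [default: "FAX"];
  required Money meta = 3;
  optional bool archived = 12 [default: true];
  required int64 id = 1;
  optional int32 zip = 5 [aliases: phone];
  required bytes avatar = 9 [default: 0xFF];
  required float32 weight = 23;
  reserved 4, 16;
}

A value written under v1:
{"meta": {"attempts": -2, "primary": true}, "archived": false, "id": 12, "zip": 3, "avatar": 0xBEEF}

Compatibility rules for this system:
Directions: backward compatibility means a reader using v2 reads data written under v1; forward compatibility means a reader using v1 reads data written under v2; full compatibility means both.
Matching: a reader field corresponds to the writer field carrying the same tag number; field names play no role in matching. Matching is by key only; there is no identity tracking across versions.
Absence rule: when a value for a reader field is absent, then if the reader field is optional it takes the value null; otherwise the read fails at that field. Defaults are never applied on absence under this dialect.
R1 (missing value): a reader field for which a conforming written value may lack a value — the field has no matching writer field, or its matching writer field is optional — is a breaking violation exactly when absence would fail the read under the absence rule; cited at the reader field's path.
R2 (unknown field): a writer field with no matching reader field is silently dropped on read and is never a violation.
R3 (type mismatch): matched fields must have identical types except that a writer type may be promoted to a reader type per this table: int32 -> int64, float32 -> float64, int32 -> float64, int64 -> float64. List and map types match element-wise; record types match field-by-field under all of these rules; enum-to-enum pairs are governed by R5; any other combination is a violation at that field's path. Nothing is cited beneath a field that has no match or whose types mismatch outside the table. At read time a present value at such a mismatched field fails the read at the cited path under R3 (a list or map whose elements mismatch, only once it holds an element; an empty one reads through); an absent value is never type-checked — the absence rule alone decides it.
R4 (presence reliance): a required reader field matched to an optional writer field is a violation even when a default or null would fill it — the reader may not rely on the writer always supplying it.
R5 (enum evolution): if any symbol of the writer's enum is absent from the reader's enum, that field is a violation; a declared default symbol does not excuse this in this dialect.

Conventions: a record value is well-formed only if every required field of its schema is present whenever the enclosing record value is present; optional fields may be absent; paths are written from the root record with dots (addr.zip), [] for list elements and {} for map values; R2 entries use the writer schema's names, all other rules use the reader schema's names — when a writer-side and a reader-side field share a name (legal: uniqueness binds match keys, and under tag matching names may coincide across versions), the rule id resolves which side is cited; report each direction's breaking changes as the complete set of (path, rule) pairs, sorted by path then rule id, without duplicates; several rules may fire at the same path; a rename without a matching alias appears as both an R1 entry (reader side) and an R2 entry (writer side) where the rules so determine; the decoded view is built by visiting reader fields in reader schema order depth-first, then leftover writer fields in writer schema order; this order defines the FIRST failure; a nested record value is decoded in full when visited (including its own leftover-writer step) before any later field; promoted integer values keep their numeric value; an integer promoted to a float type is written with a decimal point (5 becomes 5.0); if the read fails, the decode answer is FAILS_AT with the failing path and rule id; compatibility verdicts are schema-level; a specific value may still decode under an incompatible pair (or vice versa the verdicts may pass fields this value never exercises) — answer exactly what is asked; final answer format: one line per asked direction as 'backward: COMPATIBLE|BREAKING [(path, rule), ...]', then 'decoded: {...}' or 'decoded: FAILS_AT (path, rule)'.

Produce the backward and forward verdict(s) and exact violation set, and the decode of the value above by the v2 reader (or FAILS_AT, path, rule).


in Device below, arrows point writer -> reader
backward for Device (reader v2, writer v1):
  Color -> Color, writer optional: kind aligns to kind
  Money -> Money, writer required: meta aligns to meta
  bool -> bool, writer optional: archived aligns to archived
  int64 -> int64, writer required: id aligns to id
  int32 -> int32, writer optional: zip aligns to zip
  bytes -> bytes, writer required: avatar aligns to avatar
  no writer field matches reader weight
  int64 -> bool, writer required: meta.attempts aligns to meta.attempts
  meta.primary (writer side), unknown to reader
  violation R3 at meta.attempts
  violation R1 at weight
  => backward: BREAKING (2)
forward for Device (reader v1, writer v2):
  Color -> Color, writer optional: kind aligns to kind
  Money -> Money, writer required: meta aligns to meta
  bool -> bool, writer optional: archived aligns to archived
  int64 -> int64, writer required: id aligns to id
  int32 -> int32, writer optional: zip aligns to zip
  bytes -> bytes, writer required: avatar aligns to avatar
  weight (writer side), unknown to reader
  bool -> int64, writer required: meta.attempts aligns to meta.attempts
  no writer field matches reader meta.primary
  violation R3 at meta.attempts
  => forward: BREAKING (1)
decoding the Device value with the v2 reader:
  kind := null (not supplied -> null)
  read fails at meta.attempts under R3
  => FAILS_AT (meta.attempts, R3)

backward: BREAKING [(meta.attempts, R3), (weight, R1)]; forward: BREAKING [(meta.attempts, R3)]; decoded: FAILS_AT (meta.attempts, R3)


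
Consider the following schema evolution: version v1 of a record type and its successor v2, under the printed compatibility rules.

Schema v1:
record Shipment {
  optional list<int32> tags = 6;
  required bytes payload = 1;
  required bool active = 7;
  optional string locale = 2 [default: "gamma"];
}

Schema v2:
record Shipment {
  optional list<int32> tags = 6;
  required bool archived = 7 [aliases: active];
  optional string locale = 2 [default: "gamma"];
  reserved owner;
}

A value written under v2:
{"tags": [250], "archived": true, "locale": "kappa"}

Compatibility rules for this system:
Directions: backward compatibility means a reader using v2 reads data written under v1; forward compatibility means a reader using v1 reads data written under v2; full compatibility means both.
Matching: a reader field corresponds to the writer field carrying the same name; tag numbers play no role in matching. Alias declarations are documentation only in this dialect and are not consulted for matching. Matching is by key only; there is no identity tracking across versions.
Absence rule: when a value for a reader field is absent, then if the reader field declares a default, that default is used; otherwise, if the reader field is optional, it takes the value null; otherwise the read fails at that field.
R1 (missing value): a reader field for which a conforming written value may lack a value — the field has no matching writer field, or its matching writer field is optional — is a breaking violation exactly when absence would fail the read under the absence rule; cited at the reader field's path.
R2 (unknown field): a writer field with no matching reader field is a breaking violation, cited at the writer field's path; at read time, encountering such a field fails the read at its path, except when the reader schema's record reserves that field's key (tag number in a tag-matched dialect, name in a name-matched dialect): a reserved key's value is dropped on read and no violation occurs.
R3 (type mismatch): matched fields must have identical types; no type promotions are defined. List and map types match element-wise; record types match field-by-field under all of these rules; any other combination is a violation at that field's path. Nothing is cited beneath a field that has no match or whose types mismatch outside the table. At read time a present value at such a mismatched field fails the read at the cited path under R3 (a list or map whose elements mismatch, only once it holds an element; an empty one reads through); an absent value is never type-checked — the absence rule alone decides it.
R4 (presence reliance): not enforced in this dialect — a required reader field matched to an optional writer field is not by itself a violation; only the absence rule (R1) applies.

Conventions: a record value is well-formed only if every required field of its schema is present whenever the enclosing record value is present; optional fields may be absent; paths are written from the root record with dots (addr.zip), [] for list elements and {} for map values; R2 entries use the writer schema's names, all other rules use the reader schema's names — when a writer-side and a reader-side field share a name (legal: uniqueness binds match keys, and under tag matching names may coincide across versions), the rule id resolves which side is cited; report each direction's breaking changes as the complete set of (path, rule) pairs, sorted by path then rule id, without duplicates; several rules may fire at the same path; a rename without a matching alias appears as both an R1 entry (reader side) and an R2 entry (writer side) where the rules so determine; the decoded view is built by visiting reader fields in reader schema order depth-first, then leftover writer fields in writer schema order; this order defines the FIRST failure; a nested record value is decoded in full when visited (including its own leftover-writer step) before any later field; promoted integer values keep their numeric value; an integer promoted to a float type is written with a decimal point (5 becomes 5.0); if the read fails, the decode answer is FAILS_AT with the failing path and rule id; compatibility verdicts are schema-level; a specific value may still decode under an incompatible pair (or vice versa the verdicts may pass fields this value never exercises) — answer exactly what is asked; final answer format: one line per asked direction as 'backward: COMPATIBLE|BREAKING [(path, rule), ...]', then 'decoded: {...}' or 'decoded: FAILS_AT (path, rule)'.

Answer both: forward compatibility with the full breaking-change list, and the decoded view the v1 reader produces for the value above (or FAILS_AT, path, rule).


forward: BREAKING [(active, R1), (archived, R2), (payload, R1)]; decoded: FAILS_AT (payload, R1)

the writer's type comes first in each Shipment pair
forward on Shipment — v1 reading data written by v2:
  tags: paired with writer tags (list<int32> -> list<int32>; writer optional)
  payload: no writer-side match
  active: no writer-side match
  locale: paired with writer locale (string -> string; writer optional)
  archived (writer side), unknown to reader
  R1 fires at active
  R2 fires at archived
  R1 fires at payload
  => 3 violation(s): forward is BREAKING for Shipment
decoding the Shipment value with the v1 reader:
  tags := [250]
  read fails at payload under R1 (no fill)
  => FAILS_AT (payload, R1)


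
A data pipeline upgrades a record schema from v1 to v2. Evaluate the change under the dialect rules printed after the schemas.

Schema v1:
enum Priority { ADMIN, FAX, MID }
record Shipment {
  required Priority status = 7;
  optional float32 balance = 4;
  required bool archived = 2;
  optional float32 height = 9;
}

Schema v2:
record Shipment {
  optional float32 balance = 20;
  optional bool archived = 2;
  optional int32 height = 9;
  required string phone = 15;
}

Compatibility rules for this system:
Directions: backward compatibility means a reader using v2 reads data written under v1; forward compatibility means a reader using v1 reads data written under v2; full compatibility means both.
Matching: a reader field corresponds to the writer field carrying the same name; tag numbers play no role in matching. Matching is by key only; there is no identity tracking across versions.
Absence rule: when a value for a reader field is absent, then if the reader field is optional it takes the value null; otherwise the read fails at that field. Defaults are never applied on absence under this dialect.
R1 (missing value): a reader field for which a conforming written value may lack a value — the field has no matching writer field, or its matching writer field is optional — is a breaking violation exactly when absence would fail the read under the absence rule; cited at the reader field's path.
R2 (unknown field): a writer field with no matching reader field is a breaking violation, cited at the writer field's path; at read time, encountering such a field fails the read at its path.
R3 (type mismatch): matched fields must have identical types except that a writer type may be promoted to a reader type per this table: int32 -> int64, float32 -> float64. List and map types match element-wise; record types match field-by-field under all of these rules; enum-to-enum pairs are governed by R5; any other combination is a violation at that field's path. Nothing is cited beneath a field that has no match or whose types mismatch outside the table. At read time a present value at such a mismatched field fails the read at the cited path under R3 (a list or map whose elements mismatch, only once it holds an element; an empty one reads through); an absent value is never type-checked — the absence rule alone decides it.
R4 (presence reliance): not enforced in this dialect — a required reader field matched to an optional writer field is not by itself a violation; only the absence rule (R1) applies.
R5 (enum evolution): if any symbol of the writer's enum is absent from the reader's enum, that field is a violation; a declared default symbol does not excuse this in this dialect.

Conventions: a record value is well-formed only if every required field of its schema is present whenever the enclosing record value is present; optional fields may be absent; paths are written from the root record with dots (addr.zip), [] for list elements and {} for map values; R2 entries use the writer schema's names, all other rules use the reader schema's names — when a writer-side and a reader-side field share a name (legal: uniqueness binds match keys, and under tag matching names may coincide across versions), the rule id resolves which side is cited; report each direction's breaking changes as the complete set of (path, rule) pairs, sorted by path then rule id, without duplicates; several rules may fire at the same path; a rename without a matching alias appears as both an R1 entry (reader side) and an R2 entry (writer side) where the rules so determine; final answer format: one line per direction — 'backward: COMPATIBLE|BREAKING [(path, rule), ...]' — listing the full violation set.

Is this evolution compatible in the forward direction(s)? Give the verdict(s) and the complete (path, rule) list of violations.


forward: BREAKING [(archived, R1), (height, R3), (phone, R2), (status, R1)]

arrows below run writer -> reader for Shipment
forward on Shipment — v1 reading data written by v2:
  status: no writer-side match
  balance <- balance (float32 -> float32, writer optional)
  archived <- archived (bool -> bool, writer optional)
  height <- height (int32 -> float32, writer optional)
  writer phone: unknown to reader
  rule R1 violated at archived
  rule R3 violated at height
  rule R2 violated at phone
  rule R1 violated at status
  forward on Shipment therefore BREAKING (4)
ruling out the remaining Shipment differences:
  field balance in record Shipment: tag 4 changed to 20 -> triggers nothing under Shipment's printed rules — same verdict


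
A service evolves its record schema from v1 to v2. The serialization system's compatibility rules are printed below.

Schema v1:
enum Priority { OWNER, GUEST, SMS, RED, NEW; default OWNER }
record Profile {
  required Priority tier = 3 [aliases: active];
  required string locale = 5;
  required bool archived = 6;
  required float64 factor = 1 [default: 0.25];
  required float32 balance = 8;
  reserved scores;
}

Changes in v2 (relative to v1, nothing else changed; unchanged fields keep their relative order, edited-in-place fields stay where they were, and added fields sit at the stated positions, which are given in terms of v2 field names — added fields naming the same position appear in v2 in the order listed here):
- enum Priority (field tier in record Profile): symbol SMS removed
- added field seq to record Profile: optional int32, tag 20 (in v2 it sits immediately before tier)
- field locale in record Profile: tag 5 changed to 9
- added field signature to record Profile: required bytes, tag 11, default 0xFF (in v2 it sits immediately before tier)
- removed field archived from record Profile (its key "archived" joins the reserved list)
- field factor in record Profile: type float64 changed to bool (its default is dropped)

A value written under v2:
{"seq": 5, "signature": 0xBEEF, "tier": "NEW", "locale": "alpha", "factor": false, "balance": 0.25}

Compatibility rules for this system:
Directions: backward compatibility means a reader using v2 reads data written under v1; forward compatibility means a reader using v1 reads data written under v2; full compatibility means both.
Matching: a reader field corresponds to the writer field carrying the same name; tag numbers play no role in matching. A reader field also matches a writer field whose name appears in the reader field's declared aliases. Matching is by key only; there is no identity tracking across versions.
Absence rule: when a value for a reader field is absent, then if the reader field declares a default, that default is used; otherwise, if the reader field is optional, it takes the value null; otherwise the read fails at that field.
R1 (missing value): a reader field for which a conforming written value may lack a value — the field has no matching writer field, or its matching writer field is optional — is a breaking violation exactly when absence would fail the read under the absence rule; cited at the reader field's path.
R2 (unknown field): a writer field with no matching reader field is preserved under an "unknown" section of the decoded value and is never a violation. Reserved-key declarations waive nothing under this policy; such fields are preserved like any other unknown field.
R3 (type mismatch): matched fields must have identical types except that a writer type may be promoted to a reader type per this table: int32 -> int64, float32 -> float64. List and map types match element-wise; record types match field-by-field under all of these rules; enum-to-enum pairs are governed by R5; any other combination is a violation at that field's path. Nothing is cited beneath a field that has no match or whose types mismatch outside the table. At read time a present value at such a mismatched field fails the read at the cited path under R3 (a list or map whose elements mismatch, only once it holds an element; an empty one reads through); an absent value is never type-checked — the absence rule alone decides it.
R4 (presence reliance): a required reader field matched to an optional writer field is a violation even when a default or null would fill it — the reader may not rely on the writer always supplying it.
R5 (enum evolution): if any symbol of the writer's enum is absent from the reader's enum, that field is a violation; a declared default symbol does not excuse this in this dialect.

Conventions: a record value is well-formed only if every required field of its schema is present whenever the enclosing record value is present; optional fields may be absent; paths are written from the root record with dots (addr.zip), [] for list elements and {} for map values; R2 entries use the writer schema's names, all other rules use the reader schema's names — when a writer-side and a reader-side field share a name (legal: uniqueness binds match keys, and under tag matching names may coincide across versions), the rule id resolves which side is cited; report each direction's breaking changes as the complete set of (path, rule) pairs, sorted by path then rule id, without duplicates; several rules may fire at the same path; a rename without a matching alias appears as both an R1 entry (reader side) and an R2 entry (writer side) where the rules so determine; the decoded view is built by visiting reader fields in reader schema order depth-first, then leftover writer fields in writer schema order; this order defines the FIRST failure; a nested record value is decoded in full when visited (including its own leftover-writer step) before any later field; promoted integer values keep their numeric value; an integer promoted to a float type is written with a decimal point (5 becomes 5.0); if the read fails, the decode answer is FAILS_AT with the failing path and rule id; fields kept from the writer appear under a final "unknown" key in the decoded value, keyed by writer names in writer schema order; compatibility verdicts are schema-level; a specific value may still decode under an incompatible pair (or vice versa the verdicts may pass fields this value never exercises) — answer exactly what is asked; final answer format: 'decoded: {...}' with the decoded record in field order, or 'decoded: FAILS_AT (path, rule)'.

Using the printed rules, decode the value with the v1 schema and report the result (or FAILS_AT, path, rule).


the writer's type comes first in each Profile pair
decode walk for Profile under reader schema v1:
  tier := "NEW"
  locale := "alpha"
  read fails at archived under R1 (no fill)
  => FAILS_AT (archived, R1)
diffs on Profile not affecting the asked answer:
  enum Priority (field tier in record Profile): symbol SMS removed -> affects the rule determinations only; this particular Profile value decodes identically
  added field signature to record Profile: required bytes, tag 11, default 0xFF (in v2 it sits immediately before tier) -> inert under this dialect — no rule fires on Profile and the result does not move
  field locale in record Profile: tag 5 changed to 9 -> inert under this dialect — no rule fires on Profile and the result does not move
  added field seq to record Profile: optional int32, tag 20 (in v2 it sits immediately before tier) -> inert under this dialect — no rule fires on Profile and the result does not move
  field factor in record Profile: type float64 changed to bool (its default is dropped) -> affects the rule determinations only; this particular Profile value decodes identically

decoded: FAILS_AT (archived, R1)


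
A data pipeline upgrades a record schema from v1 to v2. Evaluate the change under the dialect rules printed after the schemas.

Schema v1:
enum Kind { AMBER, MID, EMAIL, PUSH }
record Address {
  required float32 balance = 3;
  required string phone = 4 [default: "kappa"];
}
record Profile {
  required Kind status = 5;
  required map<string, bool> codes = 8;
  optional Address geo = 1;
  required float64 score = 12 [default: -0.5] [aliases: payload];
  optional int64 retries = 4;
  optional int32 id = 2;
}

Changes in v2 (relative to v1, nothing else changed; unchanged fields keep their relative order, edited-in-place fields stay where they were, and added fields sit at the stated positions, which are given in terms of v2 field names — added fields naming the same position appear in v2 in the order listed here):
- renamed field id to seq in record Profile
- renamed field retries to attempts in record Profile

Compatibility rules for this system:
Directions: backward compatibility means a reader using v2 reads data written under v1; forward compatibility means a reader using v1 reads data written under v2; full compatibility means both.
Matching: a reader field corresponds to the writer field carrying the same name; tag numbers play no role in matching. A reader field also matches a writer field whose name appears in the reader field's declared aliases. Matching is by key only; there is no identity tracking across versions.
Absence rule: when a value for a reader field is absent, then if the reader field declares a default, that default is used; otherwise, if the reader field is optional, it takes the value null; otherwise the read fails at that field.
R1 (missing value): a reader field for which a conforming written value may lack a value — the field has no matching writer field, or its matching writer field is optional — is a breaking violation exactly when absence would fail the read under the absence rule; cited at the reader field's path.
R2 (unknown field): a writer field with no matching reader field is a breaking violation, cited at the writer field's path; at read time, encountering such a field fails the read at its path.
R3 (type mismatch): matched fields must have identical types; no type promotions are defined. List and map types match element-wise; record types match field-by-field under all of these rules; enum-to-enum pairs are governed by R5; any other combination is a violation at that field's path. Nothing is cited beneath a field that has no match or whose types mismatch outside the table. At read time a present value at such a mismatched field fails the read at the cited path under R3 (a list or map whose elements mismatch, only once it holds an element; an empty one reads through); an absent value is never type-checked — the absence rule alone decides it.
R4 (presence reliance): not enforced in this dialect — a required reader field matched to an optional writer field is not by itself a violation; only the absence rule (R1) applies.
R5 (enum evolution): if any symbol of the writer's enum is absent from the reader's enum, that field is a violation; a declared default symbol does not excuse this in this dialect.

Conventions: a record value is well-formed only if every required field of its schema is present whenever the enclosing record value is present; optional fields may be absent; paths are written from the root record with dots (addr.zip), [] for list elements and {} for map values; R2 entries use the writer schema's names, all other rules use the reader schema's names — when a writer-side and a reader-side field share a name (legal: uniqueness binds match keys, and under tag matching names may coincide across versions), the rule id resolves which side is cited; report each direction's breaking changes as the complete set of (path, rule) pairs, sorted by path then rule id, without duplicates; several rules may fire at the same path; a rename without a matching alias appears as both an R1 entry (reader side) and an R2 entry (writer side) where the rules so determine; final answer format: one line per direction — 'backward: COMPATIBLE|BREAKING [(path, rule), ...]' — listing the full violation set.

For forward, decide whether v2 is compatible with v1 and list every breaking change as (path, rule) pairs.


forward: BREAKING [(attempts, R2), (seq, R2)]

each type pair in Profile: writer, then reader
forward for Profile (reader v1, writer v2):
  status: Kind -> Kind, writer required; from status
  codes: map<string, bool> -> map<string, bool>, writer required; from codes
  geo: Address -> Address, writer optional; from geo
  score: float64 -> float64, writer required; from score
  retries: no writer match
  id: no writer match
  attempts (writer side), unknown to reader
  seq (writer side), unknown to reader
  geo.balance: float32 -> float32, writer required; from geo.balance
  geo.phone: string -> string, writer required; from geo.phone
  violation R2 at attempts
  violation R2 at seq
  => forward: BREAKING (2)
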